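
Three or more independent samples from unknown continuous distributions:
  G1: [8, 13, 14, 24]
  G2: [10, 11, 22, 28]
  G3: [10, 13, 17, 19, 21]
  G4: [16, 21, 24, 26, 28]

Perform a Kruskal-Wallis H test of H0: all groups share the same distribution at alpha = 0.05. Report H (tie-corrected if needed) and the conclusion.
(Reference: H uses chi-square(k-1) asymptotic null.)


Step 1: Combine all N = 18 observations and assign midranks.
sorted (value, group, rank): (8,G1,1), (10,G2,2.5), (10,G3,2.5), (11,G2,4), (13,G1,5.5), (13,G3,5.5), (14,G1,7), (16,G4,8), (17,G3,9), (19,G3,10), (21,G3,11.5), (21,G4,11.5), (22,G2,13), (24,G1,14.5), (24,G4,14.5), (26,G4,16), (28,G2,17.5), (28,G4,17.5)
Step 2: Sum ranks within each group.
R_1 = 28 (n_1 = 4)
R_2 = 37 (n_2 = 4)
R_3 = 38.5 (n_3 = 5)
R_4 = 67.5 (n_4 = 5)
Step 3: H = 12/(N(N+1)) * sum(R_i^2/n_i) - 3(N+1)
     = 12/(18*19) * (28^2/4 + 37^2/4 + 38.5^2/5 + 67.5^2/5) - 3*19
     = 0.035088 * 1745.95 - 57
     = 4.261404.
Step 4: Ties present; correction factor C = 1 - 30/(18^3 - 18) = 0.994840. Corrected H = 4.261404 / 0.994840 = 4.283506.
Step 5: Under H0, H ~ chi^2(3); p-value = 0.232433.
Step 6: alpha = 0.05. fail to reject H0.

H = 4.2835, df = 3, p = 0.232433, fail to reject H0.


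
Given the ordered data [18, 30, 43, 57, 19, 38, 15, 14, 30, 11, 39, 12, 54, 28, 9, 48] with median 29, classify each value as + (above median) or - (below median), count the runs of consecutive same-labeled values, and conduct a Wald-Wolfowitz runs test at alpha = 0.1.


Step 1: Compute median = 29; label A = above, B = below.
Labels in order: BAAABABBABABABBA  (n_A = 8, n_B = 8)
Step 2: Count runs R = 12.
Step 3: Under H0 (random ordering), E[R] = 2*n_A*n_B/(n_A+n_B) + 1 = 2*8*8/16 + 1 = 9.0000.
        Var[R] = 2*n_A*n_B*(2*n_A*n_B - n_A - n_B) / ((n_A+n_B)^2 * (n_A+n_B-1)) = 14336/3840 = 3.7333.
        SD[R] = 1.9322.
Step 4: Continuity-corrected z = (R - 0.5 - E[R]) / SD[R] = (12 - 0.5 - 9.0000) / 1.9322 = 1.2939.
Step 5: Two-sided p-value via normal approximation = 2*(1 - Phi(|z|)) = 0.195709.
Step 6: alpha = 0.1. fail to reject H0.

R = 12, z = 1.2939, p = 0.195709, fail to reject H0.


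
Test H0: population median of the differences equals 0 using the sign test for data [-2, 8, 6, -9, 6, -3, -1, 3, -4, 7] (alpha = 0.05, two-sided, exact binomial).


Step 1: Discard zero differences. Original n = 10; n_eff = number of nonzero differences = 10.
Nonzero differences (with sign): -2, +8, +6, -9, +6, -3, -1, +3, -4, +7
Step 2: Count signs: positive = 5, negative = 5.
Step 3: Under H0: P(positive) = 0.5, so the number of positives S ~ Bin(10, 0.5).
Step 4: Two-sided exact p-value = sum of Bin(10,0.5) probabilities at or below the observed probability = 1.000000.
Step 5: alpha = 0.05. fail to reject H0.

n_eff = 10, pos = 5, neg = 5, p = 1.000000, fail to reject H0.


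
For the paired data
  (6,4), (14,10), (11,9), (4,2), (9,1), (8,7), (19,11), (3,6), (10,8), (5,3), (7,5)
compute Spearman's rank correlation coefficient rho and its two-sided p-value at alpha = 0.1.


Step 1: Rank x and y separately (midranks; no ties here).
rank(x): 6->4, 14->10, 11->9, 4->2, 9->7, 8->6, 19->11, 3->1, 10->8, 5->3, 7->5
rank(y): 4->4, 10->10, 9->9, 2->2, 1->1, 7->7, 11->11, 6->6, 8->8, 3->3, 5->5
Step 2: d_i = R_x(i) - R_y(i); compute d_i^2.
  (4-4)^2=0, (10-10)^2=0, (9-9)^2=0, (2-2)^2=0, (7-1)^2=36, (6-7)^2=1, (11-11)^2=0, (1-6)^2=25, (8-8)^2=0, (3-3)^2=0, (5-5)^2=0
sum(d^2) = 62.
Step 3: rho = 1 - 6*62 / (11*(11^2 - 1)) = 1 - 372/1320 = 0.718182.
Step 4: Under H0, t = rho * sqrt((n-2)/(1-rho^2)) = 3.0963 ~ t(9).
Step 5: Two-sided p-value from the t-distribution with 9 df = 0.012800.
Step 6: alpha = 0.1. reject H0.

rho = 0.7182, p = 0.012800, reject H0 at alpha = 0.1.


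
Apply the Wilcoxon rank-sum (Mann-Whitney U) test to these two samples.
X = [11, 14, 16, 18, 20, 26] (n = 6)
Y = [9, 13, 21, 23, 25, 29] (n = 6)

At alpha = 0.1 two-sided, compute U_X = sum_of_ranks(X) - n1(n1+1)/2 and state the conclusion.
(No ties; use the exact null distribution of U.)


Step 1: Combine and sort all 12 observations; assign midranks.
sorted (value, group): (9,Y), (11,X), (13,Y), (14,X), (16,X), (18,X), (20,X), (21,Y), (23,Y), (25,Y), (26,X), (29,Y)
ranks: 9->1, 11->2, 13->3, 14->4, 16->5, 18->6, 20->7, 21->8, 23->9, 25->10, 26->11, 29->12
Step 2: Rank sum for X: R1 = 2 + 4 + 5 + 6 + 7 + 11 = 35.
Step 3: U_X = R1 - n1(n1+1)/2 = 35 - 6*7/2 = 35 - 21 = 14.
       U_Y = n1*n2 - U_X = 36 - 14 = 22.
Step 4: No ties, so the exact null distribution of U (based on enumerating the C(12,6) = 924 equally likely rank assignments) gives the two-sided p-value.
Step 5: p-value = 0.588745; compare to alpha = 0.1. fail to reject H0.

U_X = 14, p = 0.588745, fail to reject H0 at alpha = 0.1.


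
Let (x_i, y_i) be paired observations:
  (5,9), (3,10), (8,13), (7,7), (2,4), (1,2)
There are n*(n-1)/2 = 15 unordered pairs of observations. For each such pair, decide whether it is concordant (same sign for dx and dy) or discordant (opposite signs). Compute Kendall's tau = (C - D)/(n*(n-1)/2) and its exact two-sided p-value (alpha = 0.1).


Step 1: Enumerate the 15 unordered pairs (i,j) with i<j and classify each by sign(x_j-x_i) * sign(y_j-y_i).
  (1,2):dx=-2,dy=+1->D; (1,3):dx=+3,dy=+4->C; (1,4):dx=+2,dy=-2->D; (1,5):dx=-3,dy=-5->C
  (1,6):dx=-4,dy=-7->C; (2,3):dx=+5,dy=+3->C; (2,4):dx=+4,dy=-3->D; (2,5):dx=-1,dy=-6->C
  (2,6):dx=-2,dy=-8->C; (3,4):dx=-1,dy=-6->C; (3,5):dx=-6,dy=-9->C; (3,6):dx=-7,dy=-11->C
  (4,5):dx=-5,dy=-3->C; (4,6):dx=-6,dy=-5->C; (5,6):dx=-1,dy=-2->C
Step 2: C = 12, D = 3, total pairs = 15.
Step 3: tau = (C - D)/(n(n-1)/2) = (12 - 3)/15 = 0.600000.
Step 4: Exact two-sided p-value (enumerate n! = 720 permutations of y under H0): p = 0.136111.
Step 5: alpha = 0.1. fail to reject H0.

tau_b = 0.6000 (C=12, D=3), p = 0.136111, fail to reject H0.


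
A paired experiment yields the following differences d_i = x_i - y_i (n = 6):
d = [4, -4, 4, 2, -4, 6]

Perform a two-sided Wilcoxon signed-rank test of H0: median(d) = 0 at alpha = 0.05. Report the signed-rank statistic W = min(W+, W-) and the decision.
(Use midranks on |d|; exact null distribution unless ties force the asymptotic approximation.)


Step 1: Drop any zero differences (none here) and take |d_i|.
|d| = [4, 4, 4, 2, 4, 6]
Step 2: Midrank |d_i| (ties get averaged ranks).
ranks: |4|->3.5, |4|->3.5, |4|->3.5, |2|->1, |4|->3.5, |6|->6
Step 3: Attach original signs; sum ranks with positive sign and with negative sign.
W+ = 3.5 + 3.5 + 1 + 6 = 14
W- = 3.5 + 3.5 = 7
(Check: W+ + W- = 21 should equal n(n+1)/2 = 21.)
Step 4: Test statistic W = min(W+, W-) = 7.
Step 5: Ties in |d|, so use the tie-corrected normal approximation.
        E[W] = n(n+1)/4 = 6*7/4 = 10.5.
        Tie groups: |d|=4 (t=4); sum(t^3 - t) = 60.
        Var[W] = n(n+1)(2n+1)/24 - sum(t^3-t)/48 = 546/24 - 60/48 = 21.5.
        z = (W - E[W]) / sqrt(Var[W]) = (7 - 10.5) / 4.6368 = -0.7548.
        Two-sided p = 2*Phi(z) = 0.450351.
Step 6: alpha = 0.05. fail to reject H0.

W+ = 14, W- = 7, W = min = 7, p = 0.450351, fail to reject H0.


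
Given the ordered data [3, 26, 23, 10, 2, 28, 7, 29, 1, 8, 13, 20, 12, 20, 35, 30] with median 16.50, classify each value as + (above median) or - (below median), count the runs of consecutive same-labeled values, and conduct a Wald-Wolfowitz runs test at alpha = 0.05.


Step 1: Compute median = 16.50; label A = above, B = below.
Labels in order: BAABBABABBBABAAA  (n_A = 8, n_B = 8)
Step 2: Count runs R = 10.
Step 3: Under H0 (random ordering), E[R] = 2*n_A*n_B/(n_A+n_B) + 1 = 2*8*8/16 + 1 = 9.0000.
        Var[R] = 2*n_A*n_B*(2*n_A*n_B - n_A - n_B) / ((n_A+n_B)^2 * (n_A+n_B-1)) = 14336/3840 = 3.7333.
        SD[R] = 1.9322.
Step 4: Continuity-corrected z = (R - 0.5 - E[R]) / SD[R] = (10 - 0.5 - 9.0000) / 1.9322 = 0.2588.
Step 5: Two-sided p-value via normal approximation = 2*(1 - Phi(|z|)) = 0.795809.
Step 6: alpha = 0.05. fail to reject H0.

R = 10, z = 0.2588, p = 0.795809, fail to reject H0.


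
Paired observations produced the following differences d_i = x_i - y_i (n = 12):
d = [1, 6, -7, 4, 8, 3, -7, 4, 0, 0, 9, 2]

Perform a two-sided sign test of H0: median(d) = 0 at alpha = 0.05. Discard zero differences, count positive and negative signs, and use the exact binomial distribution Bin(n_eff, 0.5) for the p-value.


Step 1: Discard zero differences. Original n = 12; n_eff = number of nonzero differences = 10.
Nonzero differences (with sign): +1, +6, -7, +4, +8, +3, -7, +4, +9, +2
Step 2: Count signs: positive = 8, negative = 2.
Step 3: Under H0: P(positive) = 0.5, so the number of positives S ~ Bin(10, 0.5).
Step 4: Two-sided exact p-value = sum of Bin(10,0.5) probabilities at or below the observed probability = 0.109375.
Step 5: alpha = 0.05. fail to reject H0.

n_eff = 10, pos = 8, neg = 2, p = 0.109375, fail to reject H0.


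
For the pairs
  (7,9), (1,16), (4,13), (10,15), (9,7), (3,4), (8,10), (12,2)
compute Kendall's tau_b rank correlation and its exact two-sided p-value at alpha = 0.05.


Step 1: Enumerate the 28 unordered pairs (i,j) with i<j and classify each by sign(x_j-x_i) * sign(y_j-y_i).
  (1,2):dx=-6,dy=+7->D; (1,3):dx=-3,dy=+4->D; (1,4):dx=+3,dy=+6->C; (1,5):dx=+2,dy=-2->D
  (1,6):dx=-4,dy=-5->C; (1,7):dx=+1,dy=+1->C; (1,8):dx=+5,dy=-7->D; (2,3):dx=+3,dy=-3->D
  (2,4):dx=+9,dy=-1->D; (2,5):dx=+8,dy=-9->D; (2,6):dx=+2,dy=-12->D; (2,7):dx=+7,dy=-6->D
  (2,8):dx=+11,dy=-14->D; (3,4):dx=+6,dy=+2->C; (3,5):dx=+5,dy=-6->D; (3,6):dx=-1,dy=-9->C
  (3,7):dx=+4,dy=-3->D; (3,8):dx=+8,dy=-11->D; (4,5):dx=-1,dy=-8->C; (4,6):dx=-7,dy=-11->C
  (4,7):dx=-2,dy=-5->C; (4,8):dx=+2,dy=-13->D; (5,6):dx=-6,dy=-3->C; (5,7):dx=-1,dy=+3->D
  (5,8):dx=+3,dy=-5->D; (6,7):dx=+5,dy=+6->C; (6,8):dx=+9,dy=-2->D; (7,8):dx=+4,dy=-8->D
Step 2: C = 10, D = 18, total pairs = 28.
Step 3: tau = (C - D)/(n(n-1)/2) = (10 - 18)/28 = -0.285714.
Step 4: Exact two-sided p-value (enumerate n! = 40320 permutations of y under H0): p = 0.398760.
Step 5: alpha = 0.05. fail to reject H0.

tau_b = -0.2857 (C=10, D=18), p = 0.398760, fail to reject H0.


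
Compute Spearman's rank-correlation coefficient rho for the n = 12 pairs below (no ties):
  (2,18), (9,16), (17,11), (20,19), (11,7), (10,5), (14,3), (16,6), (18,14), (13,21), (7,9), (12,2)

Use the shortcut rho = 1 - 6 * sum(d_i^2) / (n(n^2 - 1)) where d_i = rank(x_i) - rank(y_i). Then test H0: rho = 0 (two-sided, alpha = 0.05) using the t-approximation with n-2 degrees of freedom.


Step 1: Rank x and y separately (midranks; no ties here).
rank(x): 2->1, 9->3, 17->10, 20->12, 11->5, 10->4, 14->8, 16->9, 18->11, 13->7, 7->2, 12->6
rank(y): 18->10, 16->9, 11->7, 19->11, 7->5, 5->3, 3->2, 6->4, 14->8, 21->12, 9->6, 2->1
Step 2: d_i = R_x(i) - R_y(i); compute d_i^2.
  (1-10)^2=81, (3-9)^2=36, (10-7)^2=9, (12-11)^2=1, (5-5)^2=0, (4-3)^2=1, (8-2)^2=36, (9-4)^2=25, (11-8)^2=9, (7-12)^2=25, (2-6)^2=16, (6-1)^2=25
sum(d^2) = 264.
Step 3: rho = 1 - 6*264 / (12*(12^2 - 1)) = 1 - 1584/1716 = 0.076923.
Step 4: Under H0, t = rho * sqrt((n-2)/(1-rho^2)) = 0.2440 ~ t(10).
Step 5: Two-sided p-value from the t-distribution with 10 df = 0.812183.
Step 6: alpha = 0.05. fail to reject H0.

rho = 0.0769, p = 0.812183, fail to reject H0 at alpha = 0.05.


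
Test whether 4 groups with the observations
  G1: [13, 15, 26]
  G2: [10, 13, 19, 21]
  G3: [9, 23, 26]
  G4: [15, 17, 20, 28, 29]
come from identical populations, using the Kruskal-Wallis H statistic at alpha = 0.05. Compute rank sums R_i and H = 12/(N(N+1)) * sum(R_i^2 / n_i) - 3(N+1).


Step 1: Combine all N = 15 observations and assign midranks.
sorted (value, group, rank): (9,G3,1), (10,G2,2), (13,G1,3.5), (13,G2,3.5), (15,G1,5.5), (15,G4,5.5), (17,G4,7), (19,G2,8), (20,G4,9), (21,G2,10), (23,G3,11), (26,G1,12.5), (26,G3,12.5), (28,G4,14), (29,G4,15)
Step 2: Sum ranks within each group.
R_1 = 21.5 (n_1 = 3)
R_2 = 23.5 (n_2 = 4)
R_3 = 24.5 (n_3 = 3)
R_4 = 50.5 (n_4 = 5)
Step 3: H = 12/(N(N+1)) * sum(R_i^2/n_i) - 3(N+1)
     = 12/(15*16) * (21.5^2/3 + 23.5^2/4 + 24.5^2/3 + 50.5^2/5) - 3*16
     = 0.050000 * 1002.28 - 48
     = 2.113958.
Step 4: Ties present; correction factor C = 1 - 18/(15^3 - 15) = 0.994643. Corrected H = 2.113958 / 0.994643 = 2.125344.
Step 5: Under H0, H ~ chi^2(3); p-value = 0.546803.
Step 6: alpha = 0.05. fail to reject H0.

H = 2.1253, df = 3, p = 0.546803, fail to reject H0.


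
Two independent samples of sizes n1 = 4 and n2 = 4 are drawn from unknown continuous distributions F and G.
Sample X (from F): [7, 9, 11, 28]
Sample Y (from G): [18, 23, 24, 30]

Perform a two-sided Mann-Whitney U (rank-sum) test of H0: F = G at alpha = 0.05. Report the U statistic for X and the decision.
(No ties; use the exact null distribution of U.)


Step 1: Combine and sort all 8 observations; assign midranks.
sorted (value, group): (7,X), (9,X), (11,X), (18,Y), (23,Y), (24,Y), (28,X), (30,Y)
ranks: 7->1, 9->2, 11->3, 18->4, 23->5, 24->6, 28->7, 30->8
Step 2: Rank sum for X: R1 = 1 + 2 + 3 + 7 = 13.
Step 3: U_X = R1 - n1(n1+1)/2 = 13 - 4*5/2 = 13 - 10 = 3.
       U_Y = n1*n2 - U_X = 16 - 3 = 13.
Step 4: No ties, so the exact null distribution of U (based on enumerating the C(8,4) = 70 equally likely rank assignments) gives the two-sided p-value.
Step 5: p-value = 0.200000; compare to alpha = 0.05. fail to reject H0.

U_X = 3, p = 0.200000, fail to reject H0 at alpha = 0.05.


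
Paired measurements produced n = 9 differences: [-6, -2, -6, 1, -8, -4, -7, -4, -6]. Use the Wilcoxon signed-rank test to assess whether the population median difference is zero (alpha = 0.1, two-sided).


Step 1: Drop any zero differences (none here) and take |d_i|.
|d| = [6, 2, 6, 1, 8, 4, 7, 4, 6]
Step 2: Midrank |d_i| (ties get averaged ranks).
ranks: |6|->6, |2|->2, |6|->6, |1|->1, |8|->9, |4|->3.5, |7|->8, |4|->3.5, |6|->6
Step 3: Attach original signs; sum ranks with positive sign and with negative sign.
W+ = 1 = 1
W- = 6 + 2 + 6 + 9 + 3.5 + 8 + 3.5 + 6 = 44
(Check: W+ + W- = 45 should equal n(n+1)/2 = 45.)
Step 4: Test statistic W = min(W+, W-) = 1.
Step 5: Ties in |d|, so use the tie-corrected normal approximation.
        E[W] = n(n+1)/4 = 9*10/4 = 22.5.
        Tie groups: |d|=4 (t=2), |d|=6 (t=3); sum(t^3 - t) = 30.
        Var[W] = n(n+1)(2n+1)/24 - sum(t^3-t)/48 = 1710/24 - 30/48 = 70.625.
        z = (W - E[W]) / sqrt(Var[W]) = (1 - 22.5) / 8.4039 = -2.5583.
        Two-sided p = 2*Phi(z) = 0.010517.
Step 6: alpha = 0.1. reject H0.

W+ = 1, W- = 44, W = min = 1, p = 0.010517, reject H0.


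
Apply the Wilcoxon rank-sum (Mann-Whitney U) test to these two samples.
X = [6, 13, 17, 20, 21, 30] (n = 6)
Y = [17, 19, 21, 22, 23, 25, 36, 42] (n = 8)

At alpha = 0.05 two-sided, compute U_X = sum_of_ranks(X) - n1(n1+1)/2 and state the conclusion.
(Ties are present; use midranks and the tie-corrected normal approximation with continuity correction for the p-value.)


Step 1: Combine and sort all 14 observations; assign midranks.
sorted (value, group): (6,X), (13,X), (17,X), (17,Y), (19,Y), (20,X), (21,X), (21,Y), (22,Y), (23,Y), (25,Y), (30,X), (36,Y), (42,Y)
ranks: 6->1, 13->2, 17->3.5, 17->3.5, 19->5, 20->6, 21->7.5, 21->7.5, 22->9, 23->10, 25->11, 30->12, 36->13, 42->14
Step 2: Rank sum for X: R1 = 1 + 2 + 3.5 + 6 + 7.5 + 12 = 32.
Step 3: U_X = R1 - n1(n1+1)/2 = 32 - 6*7/2 = 32 - 21 = 11.
       U_Y = n1*n2 - U_X = 48 - 11 = 37.
Step 4: Ties are present, so use the tie-corrected normal approximation (with continuity correction) for the p-value.
Step 5: p-value = 0.105813; compare to alpha = 0.05. fail to reject H0.

U_X = 11, p = 0.105813, fail to reject H0 at alpha = 0.05.


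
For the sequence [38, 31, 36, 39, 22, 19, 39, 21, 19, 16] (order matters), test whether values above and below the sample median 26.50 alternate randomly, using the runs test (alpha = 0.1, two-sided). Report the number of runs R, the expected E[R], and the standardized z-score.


Step 1: Compute median = 26.50; label A = above, B = below.
Labels in order: AAAABBABBB  (n_A = 5, n_B = 5)
Step 2: Count runs R = 4.
Step 3: Under H0 (random ordering), E[R] = 2*n_A*n_B/(n_A+n_B) + 1 = 2*5*5/10 + 1 = 6.0000.
        Var[R] = 2*n_A*n_B*(2*n_A*n_B - n_A - n_B) / ((n_A+n_B)^2 * (n_A+n_B-1)) = 2000/900 = 2.2222.
        SD[R] = 1.4907.
Step 4: Continuity-corrected z = (R + 0.5 - E[R]) / SD[R] = (4 + 0.5 - 6.0000) / 1.4907 = -1.0062.
Step 5: Two-sided p-value via normal approximation = 2*(1 - Phi(|z|)) = 0.314305.
Step 6: alpha = 0.1. fail to reject H0.

R = 4, z = -1.0062, p = 0.314305, fail to reject H0.


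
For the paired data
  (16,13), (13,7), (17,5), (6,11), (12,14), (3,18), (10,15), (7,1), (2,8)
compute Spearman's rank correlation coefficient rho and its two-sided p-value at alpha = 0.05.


Step 1: Rank x and y separately (midranks; no ties here).
rank(x): 16->8, 13->7, 17->9, 6->3, 12->6, 3->2, 10->5, 7->4, 2->1
rank(y): 13->6, 7->3, 5->2, 11->5, 14->7, 18->9, 15->8, 1->1, 8->4
Step 2: d_i = R_x(i) - R_y(i); compute d_i^2.
  (8-6)^2=4, (7-3)^2=16, (9-2)^2=49, (3-5)^2=4, (6-7)^2=1, (2-9)^2=49, (5-8)^2=9, (4-1)^2=9, (1-4)^2=9
sum(d^2) = 150.
Step 3: rho = 1 - 6*150 / (9*(9^2 - 1)) = 1 - 900/720 = -0.250000.
Step 4: Under H0, t = rho * sqrt((n-2)/(1-rho^2)) = -0.6831 ~ t(7).
Step 5: Two-sided p-value from the t-distribution with 7 df = 0.516490.
Step 6: alpha = 0.05. fail to reject H0.

rho = -0.2500, p = 0.516490, fail to reject H0 at alpha = 0.05.


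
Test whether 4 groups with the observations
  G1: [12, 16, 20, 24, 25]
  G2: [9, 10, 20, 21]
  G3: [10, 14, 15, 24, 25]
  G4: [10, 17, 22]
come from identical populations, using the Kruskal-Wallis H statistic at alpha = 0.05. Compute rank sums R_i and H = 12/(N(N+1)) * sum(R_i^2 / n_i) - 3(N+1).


Step 1: Combine all N = 17 observations and assign midranks.
sorted (value, group, rank): (9,G2,1), (10,G2,3), (10,G3,3), (10,G4,3), (12,G1,5), (14,G3,6), (15,G3,7), (16,G1,8), (17,G4,9), (20,G1,10.5), (20,G2,10.5), (21,G2,12), (22,G4,13), (24,G1,14.5), (24,G3,14.5), (25,G1,16.5), (25,G3,16.5)
Step 2: Sum ranks within each group.
R_1 = 54.5 (n_1 = 5)
R_2 = 26.5 (n_2 = 4)
R_3 = 47 (n_3 = 5)
R_4 = 25 (n_4 = 3)
Step 3: H = 12/(N(N+1)) * sum(R_i^2/n_i) - 3(N+1)
     = 12/(17*18) * (54.5^2/5 + 26.5^2/4 + 47^2/5 + 25^2/3) - 3*18
     = 0.039216 * 1419.75 - 54
     = 1.676307.
Step 4: Ties present; correction factor C = 1 - 42/(17^3 - 17) = 0.991422. Corrected H = 1.676307 / 0.991422 = 1.690812.
Step 5: Under H0, H ~ chi^2(3); p-value = 0.638978.
Step 6: alpha = 0.05. fail to reject H0.

H = 1.6908, df = 3, p = 0.638978, fail to reject H0.


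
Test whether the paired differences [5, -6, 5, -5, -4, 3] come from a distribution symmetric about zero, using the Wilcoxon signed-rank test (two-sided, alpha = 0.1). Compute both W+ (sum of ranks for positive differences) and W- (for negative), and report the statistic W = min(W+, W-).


Step 1: Drop any zero differences (none here) and take |d_i|.
|d| = [5, 6, 5, 5, 4, 3]
Step 2: Midrank |d_i| (ties get averaged ranks).
ranks: |5|->4, |6|->6, |5|->4, |5|->4, |4|->2, |3|->1
Step 3: Attach original signs; sum ranks with positive sign and with negative sign.
W+ = 4 + 4 + 1 = 9
W- = 6 + 4 + 2 = 12
(Check: W+ + W- = 21 should equal n(n+1)/2 = 21.)
Step 4: Test statistic W = min(W+, W-) = 9.
Step 5: Ties in |d|, so use the tie-corrected normal approximation.
        E[W] = n(n+1)/4 = 6*7/4 = 10.5.
        Tie groups: |d|=5 (t=3); sum(t^3 - t) = 24.
        Var[W] = n(n+1)(2n+1)/24 - sum(t^3-t)/48 = 546/24 - 24/48 = 22.25.
        z = (W - E[W]) / sqrt(Var[W]) = (9 - 10.5) / 4.7170 = -0.3180.
        Two-sided p = 2*Phi(z) = 0.750485.
Step 6: alpha = 0.1. fail to reject H0.

W+ = 9, W- = 12, W = min = 9, p = 0.750485, fail to reject H0.


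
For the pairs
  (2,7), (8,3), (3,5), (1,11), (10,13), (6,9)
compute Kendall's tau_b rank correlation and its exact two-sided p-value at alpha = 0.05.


Step 1: Enumerate the 15 unordered pairs (i,j) with i<j and classify each by sign(x_j-x_i) * sign(y_j-y_i).
  (1,2):dx=+6,dy=-4->D; (1,3):dx=+1,dy=-2->D; (1,4):dx=-1,dy=+4->D; (1,5):dx=+8,dy=+6->C
  (1,6):dx=+4,dy=+2->C; (2,3):dx=-5,dy=+2->D; (2,4):dx=-7,dy=+8->D; (2,5):dx=+2,dy=+10->C
  (2,6):dx=-2,dy=+6->D; (3,4):dx=-2,dy=+6->D; (3,5):dx=+7,dy=+8->C; (3,6):dx=+3,dy=+4->C
  (4,5):dx=+9,dy=+2->C; (4,6):dx=+5,dy=-2->D; (5,6):dx=-4,dy=-4->C
Step 2: C = 7, D = 8, total pairs = 15.
Step 3: tau = (C - D)/(n(n-1)/2) = (7 - 8)/15 = -0.066667.
Step 4: Exact two-sided p-value (enumerate n! = 720 permutations of y under H0): p = 1.000000.
Step 5: alpha = 0.05. fail to reject H0.

tau_b = -0.0667 (C=7, D=8), p = 1.000000, fail to reject H0.


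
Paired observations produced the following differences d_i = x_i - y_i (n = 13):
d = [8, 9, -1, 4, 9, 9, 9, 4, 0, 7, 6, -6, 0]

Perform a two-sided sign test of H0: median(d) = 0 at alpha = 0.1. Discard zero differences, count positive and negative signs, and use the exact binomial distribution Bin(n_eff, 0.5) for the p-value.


Step 1: Discard zero differences. Original n = 13; n_eff = number of nonzero differences = 11.
Nonzero differences (with sign): +8, +9, -1, +4, +9, +9, +9, +4, +7, +6, -6
Step 2: Count signs: positive = 9, negative = 2.
Step 3: Under H0: P(positive) = 0.5, so the number of positives S ~ Bin(11, 0.5).
Step 4: Two-sided exact p-value = sum of Bin(11,0.5) probabilities at or below the observed probability = 0.065430.
Step 5: alpha = 0.1. reject H0.

n_eff = 11, pos = 9, neg = 2, p = 0.065430, reject H0.


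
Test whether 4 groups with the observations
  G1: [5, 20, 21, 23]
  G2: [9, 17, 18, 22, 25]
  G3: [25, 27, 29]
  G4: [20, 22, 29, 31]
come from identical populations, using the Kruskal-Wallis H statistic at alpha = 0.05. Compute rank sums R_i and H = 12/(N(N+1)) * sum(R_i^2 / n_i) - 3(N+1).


Step 1: Combine all N = 16 observations and assign midranks.
sorted (value, group, rank): (5,G1,1), (9,G2,2), (17,G2,3), (18,G2,4), (20,G1,5.5), (20,G4,5.5), (21,G1,7), (22,G2,8.5), (22,G4,8.5), (23,G1,10), (25,G2,11.5), (25,G3,11.5), (27,G3,13), (29,G3,14.5), (29,G4,14.5), (31,G4,16)
Step 2: Sum ranks within each group.
R_1 = 23.5 (n_1 = 4)
R_2 = 29 (n_2 = 5)
R_3 = 39 (n_3 = 3)
R_4 = 44.5 (n_4 = 4)
Step 3: H = 12/(N(N+1)) * sum(R_i^2/n_i) - 3(N+1)
     = 12/(16*17) * (23.5^2/4 + 29^2/5 + 39^2/3 + 44.5^2/4) - 3*17
     = 0.044118 * 1308.33 - 51
     = 6.720221.
Step 4: Ties present; correction factor C = 1 - 24/(16^3 - 16) = 0.994118. Corrected H = 6.720221 / 0.994118 = 6.759985.
Step 5: Under H0, H ~ chi^2(3); p-value = 0.079954.
Step 6: alpha = 0.05. fail to reject H0.

H = 6.7600, df = 3, p = 0.079954, fail to reject H0.


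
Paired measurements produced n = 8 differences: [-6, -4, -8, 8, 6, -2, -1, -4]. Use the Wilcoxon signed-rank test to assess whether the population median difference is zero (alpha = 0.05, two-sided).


Step 1: Drop any zero differences (none here) and take |d_i|.
|d| = [6, 4, 8, 8, 6, 2, 1, 4]
Step 2: Midrank |d_i| (ties get averaged ranks).
ranks: |6|->5.5, |4|->3.5, |8|->7.5, |8|->7.5, |6|->5.5, |2|->2, |1|->1, |4|->3.5
Step 3: Attach original signs; sum ranks with positive sign and with negative sign.
W+ = 7.5 + 5.5 = 13
W- = 5.5 + 3.5 + 7.5 + 2 + 1 + 3.5 = 23
(Check: W+ + W- = 36 should equal n(n+1)/2 = 36.)
Step 4: Test statistic W = min(W+, W-) = 13.
Step 5: Ties in |d|, so use the tie-corrected normal approximation.
        E[W] = n(n+1)/4 = 8*9/4 = 18.
        Tie groups: |d|=4 (t=2), |d|=6 (t=2), |d|=8 (t=2); sum(t^3 - t) = 18.
        Var[W] = n(n+1)(2n+1)/24 - sum(t^3-t)/48 = 1224/24 - 18/48 = 50.625.
        z = (W - E[W]) / sqrt(Var[W]) = (13 - 18) / 7.1151 = -0.7027.
        Two-sided p = 2*Phi(z) = 0.482225.
Step 6: alpha = 0.05. fail to reject H0.

W+ = 13, W- = 23, W = min = 13, p = 0.482225, fail to reject H0.


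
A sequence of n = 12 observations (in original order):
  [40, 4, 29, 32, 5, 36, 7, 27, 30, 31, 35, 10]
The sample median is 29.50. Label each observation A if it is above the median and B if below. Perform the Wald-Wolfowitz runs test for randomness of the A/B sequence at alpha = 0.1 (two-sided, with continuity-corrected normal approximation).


Step 1: Compute median = 29.50; label A = above, B = below.
Labels in order: ABBABABBAAAB  (n_A = 6, n_B = 6)
Step 2: Count runs R = 8.
Step 3: Under H0 (random ordering), E[R] = 2*n_A*n_B/(n_A+n_B) + 1 = 2*6*6/12 + 1 = 7.0000.
        Var[R] = 2*n_A*n_B*(2*n_A*n_B - n_A - n_B) / ((n_A+n_B)^2 * (n_A+n_B-1)) = 4320/1584 = 2.7273.
        SD[R] = 1.6514.
Step 4: Continuity-corrected z = (R - 0.5 - E[R]) / SD[R] = (8 - 0.5 - 7.0000) / 1.6514 = 0.3028.
Step 5: Two-sided p-value via normal approximation = 2*(1 - Phi(|z|)) = 0.762069.
Step 6: alpha = 0.1. fail to reject H0.

R = 8, z = 0.3028, p = 0.762069, fail to reject H0.


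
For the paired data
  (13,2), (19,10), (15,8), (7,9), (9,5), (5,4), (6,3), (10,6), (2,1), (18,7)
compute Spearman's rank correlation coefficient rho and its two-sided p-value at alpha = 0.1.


Step 1: Rank x and y separately (midranks; no ties here).
rank(x): 13->7, 19->10, 15->8, 7->4, 9->5, 5->2, 6->3, 10->6, 2->1, 18->9
rank(y): 2->2, 10->10, 8->8, 9->9, 5->5, 4->4, 3->3, 6->6, 1->1, 7->7
Step 2: d_i = R_x(i) - R_y(i); compute d_i^2.
  (7-2)^2=25, (10-10)^2=0, (8-8)^2=0, (4-9)^2=25, (5-5)^2=0, (2-4)^2=4, (3-3)^2=0, (6-6)^2=0, (1-1)^2=0, (9-7)^2=4
sum(d^2) = 58.
Step 3: rho = 1 - 6*58 / (10*(10^2 - 1)) = 1 - 348/990 = 0.648485.
Step 4: Under H0, t = rho * sqrt((n-2)/(1-rho^2)) = 2.4095 ~ t(8).
Step 5: Two-sided p-value from the t-distribution with 8 df = 0.042540.
Step 6: alpha = 0.1. reject H0.

rho = 0.6485, p = 0.042540, reject H0 at alpha = 0.1.


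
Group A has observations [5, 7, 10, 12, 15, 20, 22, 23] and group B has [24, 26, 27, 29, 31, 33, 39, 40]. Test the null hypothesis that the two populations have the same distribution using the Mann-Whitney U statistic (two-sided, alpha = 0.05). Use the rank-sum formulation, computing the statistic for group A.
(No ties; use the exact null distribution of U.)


Step 1: Combine and sort all 16 observations; assign midranks.
sorted (value, group): (5,X), (7,X), (10,X), (12,X), (15,X), (20,X), (22,X), (23,X), (24,Y), (26,Y), (27,Y), (29,Y), (31,Y), (33,Y), (39,Y), (40,Y)
ranks: 5->1, 7->2, 10->3, 12->4, 15->5, 20->6, 22->7, 23->8, 24->9, 26->10, 27->11, 29->12, 31->13, 33->14, 39->15, 40->16
Step 2: Rank sum for X: R1 = 1 + 2 + 3 + 4 + 5 + 6 + 7 + 8 = 36.
Step 3: U_X = R1 - n1(n1+1)/2 = 36 - 8*9/2 = 36 - 36 = 0.
       U_Y = n1*n2 - U_X = 64 - 0 = 64.
Step 4: No ties, so the exact null distribution of U (based on enumerating the C(16,8) = 12870 equally likely rank assignments) gives the two-sided p-value.
Step 5: p-value = 0.000155; compare to alpha = 0.05. reject H0.

U_X = 0, p = 0.000155, reject H0 at alpha = 0.05.


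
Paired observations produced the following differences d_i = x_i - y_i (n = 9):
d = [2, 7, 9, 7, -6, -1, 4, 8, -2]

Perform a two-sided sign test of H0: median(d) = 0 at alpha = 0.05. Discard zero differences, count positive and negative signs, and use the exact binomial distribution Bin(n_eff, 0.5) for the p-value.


Step 1: Discard zero differences. Original n = 9; n_eff = number of nonzero differences = 9.
Nonzero differences (with sign): +2, +7, +9, +7, -6, -1, +4, +8, -2
Step 2: Count signs: positive = 6, negative = 3.
Step 3: Under H0: P(positive) = 0.5, so the number of positives S ~ Bin(9, 0.5).
Step 4: Two-sided exact p-value = sum of Bin(9,0.5) probabilities at or below the observed probability = 0.507812.
Step 5: alpha = 0.05. fail to reject H0.

n_eff = 9, pos = 6, neg = 3, p = 0.507812, fail to reject H0.


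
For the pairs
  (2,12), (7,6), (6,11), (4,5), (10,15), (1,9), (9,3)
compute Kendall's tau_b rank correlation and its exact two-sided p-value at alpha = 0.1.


Step 1: Enumerate the 21 unordered pairs (i,j) with i<j and classify each by sign(x_j-x_i) * sign(y_j-y_i).
  (1,2):dx=+5,dy=-6->D; (1,3):dx=+4,dy=-1->D; (1,4):dx=+2,dy=-7->D; (1,5):dx=+8,dy=+3->C
  (1,6):dx=-1,dy=-3->C; (1,7):dx=+7,dy=-9->D; (2,3):dx=-1,dy=+5->D; (2,4):dx=-3,dy=-1->C
  (2,5):dx=+3,dy=+9->C; (2,6):dx=-6,dy=+3->D; (2,7):dx=+2,dy=-3->D; (3,4):dx=-2,dy=-6->C
  (3,5):dx=+4,dy=+4->C; (3,6):dx=-5,dy=-2->C; (3,7):dx=+3,dy=-8->D; (4,5):dx=+6,dy=+10->C
  (4,6):dx=-3,dy=+4->D; (4,7):dx=+5,dy=-2->D; (5,6):dx=-9,dy=-6->C; (5,7):dx=-1,dy=-12->C
  (6,7):dx=+8,dy=-6->D
Step 2: C = 10, D = 11, total pairs = 21.
Step 3: tau = (C - D)/(n(n-1)/2) = (10 - 11)/21 = -0.047619.
Step 4: Exact two-sided p-value (enumerate n! = 5040 permutations of y under H0): p = 1.000000.
Step 5: alpha = 0.1. fail to reject H0.

tau_b = -0.0476 (C=10, D=11), p = 1.000000, fail to reject H0.


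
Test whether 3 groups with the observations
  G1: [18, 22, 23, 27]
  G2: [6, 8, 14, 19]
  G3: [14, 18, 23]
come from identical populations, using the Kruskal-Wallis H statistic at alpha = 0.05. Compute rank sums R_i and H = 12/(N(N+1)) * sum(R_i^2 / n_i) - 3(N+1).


Step 1: Combine all N = 11 observations and assign midranks.
sorted (value, group, rank): (6,G2,1), (8,G2,2), (14,G2,3.5), (14,G3,3.5), (18,G1,5.5), (18,G3,5.5), (19,G2,7), (22,G1,8), (23,G1,9.5), (23,G3,9.5), (27,G1,11)
Step 2: Sum ranks within each group.
R_1 = 34 (n_1 = 4)
R_2 = 13.5 (n_2 = 4)
R_3 = 18.5 (n_3 = 3)
Step 3: H = 12/(N(N+1)) * sum(R_i^2/n_i) - 3(N+1)
     = 12/(11*12) * (34^2/4 + 13.5^2/4 + 18.5^2/3) - 3*12
     = 0.090909 * 448.646 - 36
     = 4.785985.
Step 4: Ties present; correction factor C = 1 - 18/(11^3 - 11) = 0.986364. Corrected H = 4.785985 / 0.986364 = 4.852151.
Step 5: Under H0, H ~ chi^2(2); p-value = 0.088383.
Step 6: alpha = 0.05. fail to reject H0.

H = 4.8522, df = 2, p = 0.088383, fail to reject H0.


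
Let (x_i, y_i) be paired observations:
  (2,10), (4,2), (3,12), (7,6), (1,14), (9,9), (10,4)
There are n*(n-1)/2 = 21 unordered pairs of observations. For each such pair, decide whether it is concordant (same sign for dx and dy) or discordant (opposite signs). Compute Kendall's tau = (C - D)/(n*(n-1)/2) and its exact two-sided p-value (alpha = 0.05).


Step 1: Enumerate the 21 unordered pairs (i,j) with i<j and classify each by sign(x_j-x_i) * sign(y_j-y_i).
  (1,2):dx=+2,dy=-8->D; (1,3):dx=+1,dy=+2->C; (1,4):dx=+5,dy=-4->D; (1,5):dx=-1,dy=+4->D
  (1,6):dx=+7,dy=-1->D; (1,7):dx=+8,dy=-6->D; (2,3):dx=-1,dy=+10->D; (2,4):dx=+3,dy=+4->C
  (2,5):dx=-3,dy=+12->D; (2,6):dx=+5,dy=+7->C; (2,7):dx=+6,dy=+2->C; (3,4):dx=+4,dy=-6->D
  (3,5):dx=-2,dy=+2->D; (3,6):dx=+6,dy=-3->D; (3,7):dx=+7,dy=-8->D; (4,5):dx=-6,dy=+8->D
  (4,6):dx=+2,dy=+3->C; (4,7):dx=+3,dy=-2->D; (5,6):dx=+8,dy=-5->D; (5,7):dx=+9,dy=-10->D
  (6,7):dx=+1,dy=-5->D
Step 2: C = 5, D = 16, total pairs = 21.
Step 3: tau = (C - D)/(n(n-1)/2) = (5 - 16)/21 = -0.523810.
Step 4: Exact two-sided p-value (enumerate n! = 5040 permutations of y under H0): p = 0.136111.
Step 5: alpha = 0.05. fail to reject H0.

tau_b = -0.5238 (C=5, D=16), p = 0.136111, fail to reject H0.


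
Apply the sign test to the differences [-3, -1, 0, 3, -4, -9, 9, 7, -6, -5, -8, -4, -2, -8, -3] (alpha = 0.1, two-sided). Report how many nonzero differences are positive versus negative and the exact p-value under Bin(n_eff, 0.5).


Step 1: Discard zero differences. Original n = 15; n_eff = number of nonzero differences = 14.
Nonzero differences (with sign): -3, -1, +3, -4, -9, +9, +7, -6, -5, -8, -4, -2, -8, -3
Step 2: Count signs: positive = 3, negative = 11.
Step 3: Under H0: P(positive) = 0.5, so the number of positives S ~ Bin(14, 0.5).
Step 4: Two-sided exact p-value = sum of Bin(14,0.5) probabilities at or below the observed probability = 0.057373.
Step 5: alpha = 0.1. reject H0.

n_eff = 14, pos = 3, neg = 11, p = 0.057373, reject H0.


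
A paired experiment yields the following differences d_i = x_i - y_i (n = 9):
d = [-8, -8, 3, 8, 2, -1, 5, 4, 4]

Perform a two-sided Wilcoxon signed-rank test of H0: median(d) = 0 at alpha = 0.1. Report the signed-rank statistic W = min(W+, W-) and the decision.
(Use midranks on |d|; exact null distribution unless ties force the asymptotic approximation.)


Step 1: Drop any zero differences (none here) and take |d_i|.
|d| = [8, 8, 3, 8, 2, 1, 5, 4, 4]
Step 2: Midrank |d_i| (ties get averaged ranks).
ranks: |8|->8, |8|->8, |3|->3, |8|->8, |2|->2, |1|->1, |5|->6, |4|->4.5, |4|->4.5
Step 3: Attach original signs; sum ranks with positive sign and with negative sign.
W+ = 3 + 8 + 2 + 6 + 4.5 + 4.5 = 28
W- = 8 + 8 + 1 = 17
(Check: W+ + W- = 45 should equal n(n+1)/2 = 45.)
Step 4: Test statistic W = min(W+, W-) = 17.
Step 5: Ties in |d|, so use the tie-corrected normal approximation.
        E[W] = n(n+1)/4 = 9*10/4 = 22.5.
        Tie groups: |d|=4 (t=2), |d|=8 (t=3); sum(t^3 - t) = 30.
        Var[W] = n(n+1)(2n+1)/24 - sum(t^3-t)/48 = 1710/24 - 30/48 = 70.625.
        z = (W - E[W]) / sqrt(Var[W]) = (17 - 22.5) / 8.4039 = -0.6545.
        Two-sided p = 2*Phi(z) = 0.512815.
Step 6: alpha = 0.1. fail to reject H0.

W+ = 28, W- = 17, W = min = 17, p = 0.512815, fail to reject H0.


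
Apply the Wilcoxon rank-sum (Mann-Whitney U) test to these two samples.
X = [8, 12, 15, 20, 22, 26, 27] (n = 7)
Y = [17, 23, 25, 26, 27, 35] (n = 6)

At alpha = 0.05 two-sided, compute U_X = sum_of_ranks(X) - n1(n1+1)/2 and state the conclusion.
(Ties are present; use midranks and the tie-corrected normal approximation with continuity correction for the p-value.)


Step 1: Combine and sort all 13 observations; assign midranks.
sorted (value, group): (8,X), (12,X), (15,X), (17,Y), (20,X), (22,X), (23,Y), (25,Y), (26,X), (26,Y), (27,X), (27,Y), (35,Y)
ranks: 8->1, 12->2, 15->3, 17->4, 20->5, 22->6, 23->7, 25->8, 26->9.5, 26->9.5, 27->11.5, 27->11.5, 35->13
Step 2: Rank sum for X: R1 = 1 + 2 + 3 + 5 + 6 + 9.5 + 11.5 = 38.
Step 3: U_X = R1 - n1(n1+1)/2 = 38 - 7*8/2 = 38 - 28 = 10.
       U_Y = n1*n2 - U_X = 42 - 10 = 32.
Step 4: Ties are present, so use the tie-corrected normal approximation (with continuity correction) for the p-value.
Step 5: p-value = 0.132546; compare to alpha = 0.05. fail to reject H0.

U_X = 10, p = 0.132546, fail to reject H0 at alpha = 0.05.


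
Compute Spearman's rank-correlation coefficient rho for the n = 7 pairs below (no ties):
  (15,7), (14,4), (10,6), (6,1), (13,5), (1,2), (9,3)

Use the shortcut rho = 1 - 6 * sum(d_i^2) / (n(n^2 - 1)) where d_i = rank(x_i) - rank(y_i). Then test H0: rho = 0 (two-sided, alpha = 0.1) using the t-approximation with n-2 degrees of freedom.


Step 1: Rank x and y separately (midranks; no ties here).
rank(x): 15->7, 14->6, 10->4, 6->2, 13->5, 1->1, 9->3
rank(y): 7->7, 4->4, 6->6, 1->1, 5->5, 2->2, 3->3
Step 2: d_i = R_x(i) - R_y(i); compute d_i^2.
  (7-7)^2=0, (6-4)^2=4, (4-6)^2=4, (2-1)^2=1, (5-5)^2=0, (1-2)^2=1, (3-3)^2=0
sum(d^2) = 10.
Step 3: rho = 1 - 6*10 / (7*(7^2 - 1)) = 1 - 60/336 = 0.821429.
Step 4: Under H0, t = rho * sqrt((n-2)/(1-rho^2)) = 3.2206 ~ t(5).
Step 5: Two-sided p-value from the t-distribution with 5 df = 0.023449.
Step 6: alpha = 0.1. reject H0.

rho = 0.8214, p = 0.023449, reject H0 at alpha = 0.1.


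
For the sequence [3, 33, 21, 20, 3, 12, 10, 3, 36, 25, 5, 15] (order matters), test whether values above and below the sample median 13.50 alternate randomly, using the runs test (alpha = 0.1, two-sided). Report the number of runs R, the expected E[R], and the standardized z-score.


Step 1: Compute median = 13.50; label A = above, B = below.
Labels in order: BAAABBBBAABA  (n_A = 6, n_B = 6)
Step 2: Count runs R = 6.
Step 3: Under H0 (random ordering), E[R] = 2*n_A*n_B/(n_A+n_B) + 1 = 2*6*6/12 + 1 = 7.0000.
        Var[R] = 2*n_A*n_B*(2*n_A*n_B - n_A - n_B) / ((n_A+n_B)^2 * (n_A+n_B-1)) = 4320/1584 = 2.7273.
        SD[R] = 1.6514.
Step 4: Continuity-corrected z = (R + 0.5 - E[R]) / SD[R] = (6 + 0.5 - 7.0000) / 1.6514 = -0.3028.
Step 5: Two-sided p-value via normal approximation = 2*(1 - Phi(|z|)) = 0.762069.
Step 6: alpha = 0.1. fail to reject H0.

R = 6, z = -0.3028, p = 0.762069, fail to reject H0.


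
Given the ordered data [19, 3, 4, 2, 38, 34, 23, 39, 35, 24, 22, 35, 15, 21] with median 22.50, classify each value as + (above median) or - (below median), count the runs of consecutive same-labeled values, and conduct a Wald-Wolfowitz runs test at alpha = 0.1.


Step 1: Compute median = 22.50; label A = above, B = below.
Labels in order: BBBBAAAAAABABB  (n_A = 7, n_B = 7)
Step 2: Count runs R = 5.
Step 3: Under H0 (random ordering), E[R] = 2*n_A*n_B/(n_A+n_B) + 1 = 2*7*7/14 + 1 = 8.0000.
        Var[R] = 2*n_A*n_B*(2*n_A*n_B - n_A - n_B) / ((n_A+n_B)^2 * (n_A+n_B-1)) = 8232/2548 = 3.2308.
        SD[R] = 1.7974.
Step 4: Continuity-corrected z = (R + 0.5 - E[R]) / SD[R] = (5 + 0.5 - 8.0000) / 1.7974 = -1.3909.
Step 5: Two-sided p-value via normal approximation = 2*(1 - Phi(|z|)) = 0.164264.
Step 6: alpha = 0.1. fail to reject H0.

R = 5, z = -1.3909, p = 0.164264, fail to reject H0.


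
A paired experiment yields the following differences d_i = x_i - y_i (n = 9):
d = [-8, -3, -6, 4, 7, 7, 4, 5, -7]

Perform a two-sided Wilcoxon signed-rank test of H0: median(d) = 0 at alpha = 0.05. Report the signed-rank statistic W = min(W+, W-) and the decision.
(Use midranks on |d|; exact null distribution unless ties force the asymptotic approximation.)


Step 1: Drop any zero differences (none here) and take |d_i|.
|d| = [8, 3, 6, 4, 7, 7, 4, 5, 7]
Step 2: Midrank |d_i| (ties get averaged ranks).
ranks: |8|->9, |3|->1, |6|->5, |4|->2.5, |7|->7, |7|->7, |4|->2.5, |5|->4, |7|->7
Step 3: Attach original signs; sum ranks with positive sign and with negative sign.
W+ = 2.5 + 7 + 7 + 2.5 + 4 = 23
W- = 9 + 1 + 5 + 7 = 22
(Check: W+ + W- = 45 should equal n(n+1)/2 = 45.)
Step 4: Test statistic W = min(W+, W-) = 22.
Step 5: Ties in |d|, so use the tie-corrected normal approximation.
        E[W] = n(n+1)/4 = 9*10/4 = 22.5.
        Tie groups: |d|=4 (t=2), |d|=7 (t=3); sum(t^3 - t) = 30.
        Var[W] = n(n+1)(2n+1)/24 - sum(t^3-t)/48 = 1710/24 - 30/48 = 70.625.
        z = (W - E[W]) / sqrt(Var[W]) = (22 - 22.5) / 8.4039 = -0.0595.
        Two-sided p = 2*Phi(z) = 0.952557.
Step 6: alpha = 0.05. fail to reject H0.

W+ = 23, W- = 22, W = min = 22, p = 0.952557, fail to reject H0.


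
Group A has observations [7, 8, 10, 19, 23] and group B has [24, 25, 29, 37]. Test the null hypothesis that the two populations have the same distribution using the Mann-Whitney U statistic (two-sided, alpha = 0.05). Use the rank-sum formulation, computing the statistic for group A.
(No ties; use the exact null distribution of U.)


Step 1: Combine and sort all 9 observations; assign midranks.
sorted (value, group): (7,X), (8,X), (10,X), (19,X), (23,X), (24,Y), (25,Y), (29,Y), (37,Y)
ranks: 7->1, 8->2, 10->3, 19->4, 23->5, 24->6, 25->7, 29->8, 37->9
Step 2: Rank sum for X: R1 = 1 + 2 + 3 + 4 + 5 = 15.
Step 3: U_X = R1 - n1(n1+1)/2 = 15 - 5*6/2 = 15 - 15 = 0.
       U_Y = n1*n2 - U_X = 20 - 0 = 20.
Step 4: No ties, so the exact null distribution of U (based on enumerating the C(9,5) = 126 equally likely rank assignments) gives the two-sided p-value.
Step 5: p-value = 0.015873; compare to alpha = 0.05. reject H0.

U_X = 0, p = 0.015873, reject H0 at alpha = 0.05.


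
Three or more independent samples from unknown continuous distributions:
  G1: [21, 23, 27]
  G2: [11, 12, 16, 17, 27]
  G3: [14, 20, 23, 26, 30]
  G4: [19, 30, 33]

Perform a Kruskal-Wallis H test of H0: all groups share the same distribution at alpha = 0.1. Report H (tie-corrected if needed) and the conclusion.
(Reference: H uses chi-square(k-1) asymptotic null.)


Step 1: Combine all N = 16 observations and assign midranks.
sorted (value, group, rank): (11,G2,1), (12,G2,2), (14,G3,3), (16,G2,4), (17,G2,5), (19,G4,6), (20,G3,7), (21,G1,8), (23,G1,9.5), (23,G3,9.5), (26,G3,11), (27,G1,12.5), (27,G2,12.5), (30,G3,14.5), (30,G4,14.5), (33,G4,16)
Step 2: Sum ranks within each group.
R_1 = 30 (n_1 = 3)
R_2 = 24.5 (n_2 = 5)
R_3 = 45 (n_3 = 5)
R_4 = 36.5 (n_4 = 3)
Step 3: H = 12/(N(N+1)) * sum(R_i^2/n_i) - 3(N+1)
     = 12/(16*17) * (30^2/3 + 24.5^2/5 + 45^2/5 + 36.5^2/3) - 3*17
     = 0.044118 * 1269.13 - 51
     = 4.991176.
Step 4: Ties present; correction factor C = 1 - 18/(16^3 - 16) = 0.995588. Corrected H = 4.991176 / 0.995588 = 5.013294.
Step 5: Under H0, H ~ chi^2(3); p-value = 0.170826.
Step 6: alpha = 0.1. fail to reject H0.

H = 5.0133, df = 3, p = 0.170826, fail to reject H0.


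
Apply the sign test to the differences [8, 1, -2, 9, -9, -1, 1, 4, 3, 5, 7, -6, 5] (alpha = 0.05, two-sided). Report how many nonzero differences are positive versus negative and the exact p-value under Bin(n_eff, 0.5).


Step 1: Discard zero differences. Original n = 13; n_eff = number of nonzero differences = 13.
Nonzero differences (with sign): +8, +1, -2, +9, -9, -1, +1, +4, +3, +5, +7, -6, +5
Step 2: Count signs: positive = 9, negative = 4.
Step 3: Under H0: P(positive) = 0.5, so the number of positives S ~ Bin(13, 0.5).
Step 4: Two-sided exact p-value = sum of Bin(13,0.5) probabilities at or below the observed probability = 0.266846.
Step 5: alpha = 0.05. fail to reject H0.

n_eff = 13, pos = 9, neg = 4, p = 0.266846, fail to reject H0.
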